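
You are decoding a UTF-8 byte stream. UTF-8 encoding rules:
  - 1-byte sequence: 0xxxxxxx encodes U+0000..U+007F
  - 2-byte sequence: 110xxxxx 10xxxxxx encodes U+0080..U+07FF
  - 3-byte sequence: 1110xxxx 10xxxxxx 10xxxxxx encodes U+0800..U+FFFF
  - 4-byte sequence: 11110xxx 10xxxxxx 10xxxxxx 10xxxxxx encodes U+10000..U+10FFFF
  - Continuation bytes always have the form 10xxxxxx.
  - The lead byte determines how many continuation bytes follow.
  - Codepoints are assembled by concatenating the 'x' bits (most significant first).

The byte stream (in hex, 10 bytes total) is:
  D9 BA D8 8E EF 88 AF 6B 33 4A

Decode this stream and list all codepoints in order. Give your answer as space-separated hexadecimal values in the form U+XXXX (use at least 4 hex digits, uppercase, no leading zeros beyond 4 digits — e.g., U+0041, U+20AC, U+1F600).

Answer: U+067A U+060E U+F22F U+006B U+0033 U+004A

Derivation:
Byte[0]=D9: 2-byte lead, need 1 cont bytes. acc=0x19
Byte[1]=BA: continuation. acc=(acc<<6)|0x3A=0x67A
Completed: cp=U+067A (starts at byte 0)
Byte[2]=D8: 2-byte lead, need 1 cont bytes. acc=0x18
Byte[3]=8E: continuation. acc=(acc<<6)|0x0E=0x60E
Completed: cp=U+060E (starts at byte 2)
Byte[4]=EF: 3-byte lead, need 2 cont bytes. acc=0xF
Byte[5]=88: continuation. acc=(acc<<6)|0x08=0x3C8
Byte[6]=AF: continuation. acc=(acc<<6)|0x2F=0xF22F
Completed: cp=U+F22F (starts at byte 4)
Byte[7]=6B: 1-byte ASCII. cp=U+006B
Byte[8]=33: 1-byte ASCII. cp=U+0033
Byte[9]=4A: 1-byte ASCII. cp=U+004A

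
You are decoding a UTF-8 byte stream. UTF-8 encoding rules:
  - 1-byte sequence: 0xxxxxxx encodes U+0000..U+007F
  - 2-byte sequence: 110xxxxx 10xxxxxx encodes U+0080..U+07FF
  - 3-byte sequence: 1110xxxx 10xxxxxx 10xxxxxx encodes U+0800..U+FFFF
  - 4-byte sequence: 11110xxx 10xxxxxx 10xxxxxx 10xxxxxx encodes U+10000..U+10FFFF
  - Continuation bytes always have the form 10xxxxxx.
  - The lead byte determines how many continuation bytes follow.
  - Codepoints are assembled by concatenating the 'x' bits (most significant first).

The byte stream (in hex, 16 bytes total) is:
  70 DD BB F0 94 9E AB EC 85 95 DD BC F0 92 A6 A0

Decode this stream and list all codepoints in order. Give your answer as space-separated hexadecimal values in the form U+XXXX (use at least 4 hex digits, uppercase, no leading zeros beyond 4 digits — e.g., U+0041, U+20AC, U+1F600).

Answer: U+0070 U+077B U+147AB U+C155 U+077C U+129A0

Derivation:
Byte[0]=70: 1-byte ASCII. cp=U+0070
Byte[1]=DD: 2-byte lead, need 1 cont bytes. acc=0x1D
Byte[2]=BB: continuation. acc=(acc<<6)|0x3B=0x77B
Completed: cp=U+077B (starts at byte 1)
Byte[3]=F0: 4-byte lead, need 3 cont bytes. acc=0x0
Byte[4]=94: continuation. acc=(acc<<6)|0x14=0x14
Byte[5]=9E: continuation. acc=(acc<<6)|0x1E=0x51E
Byte[6]=AB: continuation. acc=(acc<<6)|0x2B=0x147AB
Completed: cp=U+147AB (starts at byte 3)
Byte[7]=EC: 3-byte lead, need 2 cont bytes. acc=0xC
Byte[8]=85: continuation. acc=(acc<<6)|0x05=0x305
Byte[9]=95: continuation. acc=(acc<<6)|0x15=0xC155
Completed: cp=U+C155 (starts at byte 7)
Byte[10]=DD: 2-byte lead, need 1 cont bytes. acc=0x1D
Byte[11]=BC: continuation. acc=(acc<<6)|0x3C=0x77C
Completed: cp=U+077C (starts at byte 10)
Byte[12]=F0: 4-byte lead, need 3 cont bytes. acc=0x0
Byte[13]=92: continuation. acc=(acc<<6)|0x12=0x12
Byte[14]=A6: continuation. acc=(acc<<6)|0x26=0x4A6
Byte[15]=A0: continuation. acc=(acc<<6)|0x20=0x129A0
Completed: cp=U+129A0 (starts at byte 12)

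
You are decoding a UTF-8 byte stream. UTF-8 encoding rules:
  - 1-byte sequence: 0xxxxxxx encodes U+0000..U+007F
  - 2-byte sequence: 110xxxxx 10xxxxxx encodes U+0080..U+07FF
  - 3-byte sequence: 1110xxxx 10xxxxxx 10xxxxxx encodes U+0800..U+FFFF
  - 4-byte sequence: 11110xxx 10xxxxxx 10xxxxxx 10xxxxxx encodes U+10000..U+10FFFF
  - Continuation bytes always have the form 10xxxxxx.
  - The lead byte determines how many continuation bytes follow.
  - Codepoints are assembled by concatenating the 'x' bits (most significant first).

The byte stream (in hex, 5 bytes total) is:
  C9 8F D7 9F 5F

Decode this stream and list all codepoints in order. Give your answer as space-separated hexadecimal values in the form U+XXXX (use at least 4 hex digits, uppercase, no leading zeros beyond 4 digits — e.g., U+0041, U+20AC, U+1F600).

Answer: U+024F U+05DF U+005F

Derivation:
Byte[0]=C9: 2-byte lead, need 1 cont bytes. acc=0x9
Byte[1]=8F: continuation. acc=(acc<<6)|0x0F=0x24F
Completed: cp=U+024F (starts at byte 0)
Byte[2]=D7: 2-byte lead, need 1 cont bytes. acc=0x17
Byte[3]=9F: continuation. acc=(acc<<6)|0x1F=0x5DF
Completed: cp=U+05DF (starts at byte 2)
Byte[4]=5F: 1-byte ASCII. cp=U+005F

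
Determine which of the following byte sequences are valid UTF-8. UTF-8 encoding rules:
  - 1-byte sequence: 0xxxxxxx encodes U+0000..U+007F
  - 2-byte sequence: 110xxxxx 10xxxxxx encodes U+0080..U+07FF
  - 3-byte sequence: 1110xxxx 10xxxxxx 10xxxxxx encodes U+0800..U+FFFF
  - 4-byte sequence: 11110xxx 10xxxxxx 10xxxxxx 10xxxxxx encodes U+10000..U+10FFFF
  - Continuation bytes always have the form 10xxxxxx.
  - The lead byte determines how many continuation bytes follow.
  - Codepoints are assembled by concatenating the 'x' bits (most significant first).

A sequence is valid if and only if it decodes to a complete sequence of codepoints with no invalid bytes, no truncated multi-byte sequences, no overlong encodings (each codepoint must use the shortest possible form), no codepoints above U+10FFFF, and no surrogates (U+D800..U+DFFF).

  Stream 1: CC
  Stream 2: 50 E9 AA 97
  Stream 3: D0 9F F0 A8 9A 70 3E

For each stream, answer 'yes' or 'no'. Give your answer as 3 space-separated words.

Answer: no yes no

Derivation:
Stream 1: error at byte offset 1. INVALID
Stream 2: decodes cleanly. VALID
Stream 3: error at byte offset 5. INVALID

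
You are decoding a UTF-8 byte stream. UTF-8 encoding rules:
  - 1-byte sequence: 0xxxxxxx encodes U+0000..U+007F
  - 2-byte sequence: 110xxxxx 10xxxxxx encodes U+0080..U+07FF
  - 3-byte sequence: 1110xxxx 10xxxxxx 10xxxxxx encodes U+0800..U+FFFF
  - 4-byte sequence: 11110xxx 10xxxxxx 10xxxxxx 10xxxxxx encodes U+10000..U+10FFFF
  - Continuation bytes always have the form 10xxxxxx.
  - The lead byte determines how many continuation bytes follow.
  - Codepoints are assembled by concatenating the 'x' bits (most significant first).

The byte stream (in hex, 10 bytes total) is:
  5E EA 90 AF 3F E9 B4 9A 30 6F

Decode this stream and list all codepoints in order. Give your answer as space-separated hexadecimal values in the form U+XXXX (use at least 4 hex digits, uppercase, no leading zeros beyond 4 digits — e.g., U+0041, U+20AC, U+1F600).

Answer: U+005E U+A42F U+003F U+9D1A U+0030 U+006F

Derivation:
Byte[0]=5E: 1-byte ASCII. cp=U+005E
Byte[1]=EA: 3-byte lead, need 2 cont bytes. acc=0xA
Byte[2]=90: continuation. acc=(acc<<6)|0x10=0x290
Byte[3]=AF: continuation. acc=(acc<<6)|0x2F=0xA42F
Completed: cp=U+A42F (starts at byte 1)
Byte[4]=3F: 1-byte ASCII. cp=U+003F
Byte[5]=E9: 3-byte lead, need 2 cont bytes. acc=0x9
Byte[6]=B4: continuation. acc=(acc<<6)|0x34=0x274
Byte[7]=9A: continuation. acc=(acc<<6)|0x1A=0x9D1A
Completed: cp=U+9D1A (starts at byte 5)
Byte[8]=30: 1-byte ASCII. cp=U+0030
Byte[9]=6F: 1-byte ASCII. cp=U+006F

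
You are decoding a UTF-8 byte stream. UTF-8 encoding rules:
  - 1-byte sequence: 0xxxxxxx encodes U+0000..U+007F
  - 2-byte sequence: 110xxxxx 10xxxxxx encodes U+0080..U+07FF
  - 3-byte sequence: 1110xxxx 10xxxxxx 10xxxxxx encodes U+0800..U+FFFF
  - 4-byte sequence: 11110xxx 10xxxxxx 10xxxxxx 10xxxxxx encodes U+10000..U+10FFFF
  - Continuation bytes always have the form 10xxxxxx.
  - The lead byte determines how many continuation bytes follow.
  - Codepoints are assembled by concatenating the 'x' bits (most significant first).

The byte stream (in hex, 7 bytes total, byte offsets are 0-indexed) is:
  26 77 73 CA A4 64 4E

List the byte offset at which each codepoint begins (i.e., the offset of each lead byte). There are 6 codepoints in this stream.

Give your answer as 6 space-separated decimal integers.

Byte[0]=26: 1-byte ASCII. cp=U+0026
Byte[1]=77: 1-byte ASCII. cp=U+0077
Byte[2]=73: 1-byte ASCII. cp=U+0073
Byte[3]=CA: 2-byte lead, need 1 cont bytes. acc=0xA
Byte[4]=A4: continuation. acc=(acc<<6)|0x24=0x2A4
Completed: cp=U+02A4 (starts at byte 3)
Byte[5]=64: 1-byte ASCII. cp=U+0064
Byte[6]=4E: 1-byte ASCII. cp=U+004E

Answer: 0 1 2 3 5 6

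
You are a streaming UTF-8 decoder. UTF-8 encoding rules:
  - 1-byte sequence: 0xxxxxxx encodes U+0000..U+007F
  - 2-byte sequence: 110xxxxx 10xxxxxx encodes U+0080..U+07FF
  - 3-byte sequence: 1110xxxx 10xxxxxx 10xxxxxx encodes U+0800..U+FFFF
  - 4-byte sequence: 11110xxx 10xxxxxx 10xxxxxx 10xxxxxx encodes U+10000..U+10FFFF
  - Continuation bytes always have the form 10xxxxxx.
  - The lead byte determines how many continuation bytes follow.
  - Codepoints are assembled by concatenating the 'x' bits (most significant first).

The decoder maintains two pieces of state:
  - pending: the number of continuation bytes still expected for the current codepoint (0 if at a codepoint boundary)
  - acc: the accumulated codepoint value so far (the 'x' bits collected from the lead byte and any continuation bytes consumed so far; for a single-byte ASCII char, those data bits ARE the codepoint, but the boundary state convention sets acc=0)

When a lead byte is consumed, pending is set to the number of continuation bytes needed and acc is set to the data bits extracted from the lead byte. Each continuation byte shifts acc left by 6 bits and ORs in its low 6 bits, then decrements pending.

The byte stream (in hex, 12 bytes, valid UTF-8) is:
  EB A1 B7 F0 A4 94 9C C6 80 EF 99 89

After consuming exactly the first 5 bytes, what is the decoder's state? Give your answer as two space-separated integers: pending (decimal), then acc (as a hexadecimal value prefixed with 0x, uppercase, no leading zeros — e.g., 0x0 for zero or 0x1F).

Byte[0]=EB: 3-byte lead. pending=2, acc=0xB
Byte[1]=A1: continuation. acc=(acc<<6)|0x21=0x2E1, pending=1
Byte[2]=B7: continuation. acc=(acc<<6)|0x37=0xB877, pending=0
Byte[3]=F0: 4-byte lead. pending=3, acc=0x0
Byte[4]=A4: continuation. acc=(acc<<6)|0x24=0x24, pending=2

Answer: 2 0x24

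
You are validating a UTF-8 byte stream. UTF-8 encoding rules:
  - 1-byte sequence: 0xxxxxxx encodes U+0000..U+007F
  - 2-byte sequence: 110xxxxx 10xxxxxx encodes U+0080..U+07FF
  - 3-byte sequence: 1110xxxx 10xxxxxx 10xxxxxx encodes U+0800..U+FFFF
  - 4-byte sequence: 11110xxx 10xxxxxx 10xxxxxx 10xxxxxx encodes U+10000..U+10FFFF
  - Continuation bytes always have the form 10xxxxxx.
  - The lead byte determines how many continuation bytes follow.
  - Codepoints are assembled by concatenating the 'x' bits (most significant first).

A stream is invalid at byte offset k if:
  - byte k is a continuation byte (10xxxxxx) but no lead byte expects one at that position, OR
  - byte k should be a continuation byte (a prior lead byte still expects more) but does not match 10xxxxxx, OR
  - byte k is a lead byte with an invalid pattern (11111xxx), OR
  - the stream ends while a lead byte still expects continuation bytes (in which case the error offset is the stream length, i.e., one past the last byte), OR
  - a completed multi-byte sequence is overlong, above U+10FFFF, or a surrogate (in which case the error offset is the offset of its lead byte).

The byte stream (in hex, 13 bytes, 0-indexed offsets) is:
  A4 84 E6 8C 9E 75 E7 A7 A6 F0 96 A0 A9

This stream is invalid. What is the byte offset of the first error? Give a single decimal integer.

Answer: 0

Derivation:
Byte[0]=A4: INVALID lead byte (not 0xxx/110x/1110/11110)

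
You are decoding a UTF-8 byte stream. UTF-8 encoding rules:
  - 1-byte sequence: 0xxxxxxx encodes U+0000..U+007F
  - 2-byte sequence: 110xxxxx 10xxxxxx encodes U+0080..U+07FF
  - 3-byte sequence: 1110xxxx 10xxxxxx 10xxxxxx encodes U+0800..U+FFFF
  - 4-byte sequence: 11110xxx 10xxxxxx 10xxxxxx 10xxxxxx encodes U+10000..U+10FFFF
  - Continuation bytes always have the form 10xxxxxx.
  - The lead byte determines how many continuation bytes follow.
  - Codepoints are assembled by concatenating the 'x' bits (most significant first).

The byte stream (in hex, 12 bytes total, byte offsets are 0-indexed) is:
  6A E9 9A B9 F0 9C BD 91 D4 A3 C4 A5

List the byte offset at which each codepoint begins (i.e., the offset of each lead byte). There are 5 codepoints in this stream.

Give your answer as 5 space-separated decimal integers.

Byte[0]=6A: 1-byte ASCII. cp=U+006A
Byte[1]=E9: 3-byte lead, need 2 cont bytes. acc=0x9
Byte[2]=9A: continuation. acc=(acc<<6)|0x1A=0x25A
Byte[3]=B9: continuation. acc=(acc<<6)|0x39=0x96B9
Completed: cp=U+96B9 (starts at byte 1)
Byte[4]=F0: 4-byte lead, need 3 cont bytes. acc=0x0
Byte[5]=9C: continuation. acc=(acc<<6)|0x1C=0x1C
Byte[6]=BD: continuation. acc=(acc<<6)|0x3D=0x73D
Byte[7]=91: continuation. acc=(acc<<6)|0x11=0x1CF51
Completed: cp=U+1CF51 (starts at byte 4)
Byte[8]=D4: 2-byte lead, need 1 cont bytes. acc=0x14
Byte[9]=A3: continuation. acc=(acc<<6)|0x23=0x523
Completed: cp=U+0523 (starts at byte 8)
Byte[10]=C4: 2-byte lead, need 1 cont bytes. acc=0x4
Byte[11]=A5: continuation. acc=(acc<<6)|0x25=0x125
Completed: cp=U+0125 (starts at byte 10)

Answer: 0 1 4 8 10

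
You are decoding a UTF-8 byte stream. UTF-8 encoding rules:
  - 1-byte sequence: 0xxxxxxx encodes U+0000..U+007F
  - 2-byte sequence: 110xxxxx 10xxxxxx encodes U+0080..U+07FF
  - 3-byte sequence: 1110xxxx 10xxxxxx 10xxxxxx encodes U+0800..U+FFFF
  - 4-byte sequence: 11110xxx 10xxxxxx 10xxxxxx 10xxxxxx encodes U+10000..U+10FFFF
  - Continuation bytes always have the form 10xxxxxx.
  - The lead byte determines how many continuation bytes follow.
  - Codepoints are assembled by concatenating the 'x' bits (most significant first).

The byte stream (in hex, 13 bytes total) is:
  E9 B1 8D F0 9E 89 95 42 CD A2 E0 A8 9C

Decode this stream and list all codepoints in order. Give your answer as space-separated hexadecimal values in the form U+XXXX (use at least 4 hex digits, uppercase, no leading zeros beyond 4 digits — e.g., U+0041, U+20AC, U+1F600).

Byte[0]=E9: 3-byte lead, need 2 cont bytes. acc=0x9
Byte[1]=B1: continuation. acc=(acc<<6)|0x31=0x271
Byte[2]=8D: continuation. acc=(acc<<6)|0x0D=0x9C4D
Completed: cp=U+9C4D (starts at byte 0)
Byte[3]=F0: 4-byte lead, need 3 cont bytes. acc=0x0
Byte[4]=9E: continuation. acc=(acc<<6)|0x1E=0x1E
Byte[5]=89: continuation. acc=(acc<<6)|0x09=0x789
Byte[6]=95: continuation. acc=(acc<<6)|0x15=0x1E255
Completed: cp=U+1E255 (starts at byte 3)
Byte[7]=42: 1-byte ASCII. cp=U+0042
Byte[8]=CD: 2-byte lead, need 1 cont bytes. acc=0xD
Byte[9]=A2: continuation. acc=(acc<<6)|0x22=0x362
Completed: cp=U+0362 (starts at byte 8)
Byte[10]=E0: 3-byte lead, need 2 cont bytes. acc=0x0
Byte[11]=A8: continuation. acc=(acc<<6)|0x28=0x28
Byte[12]=9C: continuation. acc=(acc<<6)|0x1C=0xA1C
Completed: cp=U+0A1C (starts at byte 10)

Answer: U+9C4D U+1E255 U+0042 U+0362 U+0A1C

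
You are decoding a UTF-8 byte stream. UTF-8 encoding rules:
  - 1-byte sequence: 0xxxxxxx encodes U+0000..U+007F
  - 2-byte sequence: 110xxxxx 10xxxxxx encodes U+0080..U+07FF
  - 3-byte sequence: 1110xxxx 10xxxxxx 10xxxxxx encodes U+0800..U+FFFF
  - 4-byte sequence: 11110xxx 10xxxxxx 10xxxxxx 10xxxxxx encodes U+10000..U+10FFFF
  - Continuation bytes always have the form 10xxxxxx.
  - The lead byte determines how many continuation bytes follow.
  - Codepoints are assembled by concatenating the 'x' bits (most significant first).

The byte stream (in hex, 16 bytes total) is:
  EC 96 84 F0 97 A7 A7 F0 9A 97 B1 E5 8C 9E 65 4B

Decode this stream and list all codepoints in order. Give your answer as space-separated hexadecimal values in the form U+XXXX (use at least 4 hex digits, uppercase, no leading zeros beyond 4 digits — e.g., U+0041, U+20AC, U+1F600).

Answer: U+C584 U+179E7 U+1A5F1 U+531E U+0065 U+004B

Derivation:
Byte[0]=EC: 3-byte lead, need 2 cont bytes. acc=0xC
Byte[1]=96: continuation. acc=(acc<<6)|0x16=0x316
Byte[2]=84: continuation. acc=(acc<<6)|0x04=0xC584
Completed: cp=U+C584 (starts at byte 0)
Byte[3]=F0: 4-byte lead, need 3 cont bytes. acc=0x0
Byte[4]=97: continuation. acc=(acc<<6)|0x17=0x17
Byte[5]=A7: continuation. acc=(acc<<6)|0x27=0x5E7
Byte[6]=A7: continuation. acc=(acc<<6)|0x27=0x179E7
Completed: cp=U+179E7 (starts at byte 3)
Byte[7]=F0: 4-byte lead, need 3 cont bytes. acc=0x0
Byte[8]=9A: continuation. acc=(acc<<6)|0x1A=0x1A
Byte[9]=97: continuation. acc=(acc<<6)|0x17=0x697
Byte[10]=B1: continuation. acc=(acc<<6)|0x31=0x1A5F1
Completed: cp=U+1A5F1 (starts at byte 7)
Byte[11]=E5: 3-byte lead, need 2 cont bytes. acc=0x5
Byte[12]=8C: continuation. acc=(acc<<6)|0x0C=0x14C
Byte[13]=9E: continuation. acc=(acc<<6)|0x1E=0x531E
Completed: cp=U+531E (starts at byte 11)
Byte[14]=65: 1-byte ASCII. cp=U+0065
Byte[15]=4B: 1-byte ASCII. cp=U+004B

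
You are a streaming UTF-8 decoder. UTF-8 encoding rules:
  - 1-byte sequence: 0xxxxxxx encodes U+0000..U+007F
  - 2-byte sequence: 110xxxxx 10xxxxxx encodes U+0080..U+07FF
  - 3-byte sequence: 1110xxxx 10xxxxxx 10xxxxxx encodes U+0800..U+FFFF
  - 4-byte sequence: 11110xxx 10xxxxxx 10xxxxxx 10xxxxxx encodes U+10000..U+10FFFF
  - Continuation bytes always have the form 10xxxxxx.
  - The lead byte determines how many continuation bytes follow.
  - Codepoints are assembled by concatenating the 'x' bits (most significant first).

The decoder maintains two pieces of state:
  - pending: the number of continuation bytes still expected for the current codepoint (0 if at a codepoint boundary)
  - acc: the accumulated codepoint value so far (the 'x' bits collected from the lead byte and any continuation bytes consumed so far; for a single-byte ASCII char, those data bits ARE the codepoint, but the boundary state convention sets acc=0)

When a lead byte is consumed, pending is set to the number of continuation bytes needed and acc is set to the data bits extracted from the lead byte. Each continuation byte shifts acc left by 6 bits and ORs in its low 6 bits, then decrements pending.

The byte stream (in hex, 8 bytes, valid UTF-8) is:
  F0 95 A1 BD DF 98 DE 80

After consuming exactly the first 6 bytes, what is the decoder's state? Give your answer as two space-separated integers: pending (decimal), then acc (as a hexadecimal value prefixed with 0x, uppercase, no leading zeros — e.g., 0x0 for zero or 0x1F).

Byte[0]=F0: 4-byte lead. pending=3, acc=0x0
Byte[1]=95: continuation. acc=(acc<<6)|0x15=0x15, pending=2
Byte[2]=A1: continuation. acc=(acc<<6)|0x21=0x561, pending=1
Byte[3]=BD: continuation. acc=(acc<<6)|0x3D=0x1587D, pending=0
Byte[4]=DF: 2-byte lead. pending=1, acc=0x1F
Byte[5]=98: continuation. acc=(acc<<6)|0x18=0x7D8, pending=0

Answer: 0 0x7D8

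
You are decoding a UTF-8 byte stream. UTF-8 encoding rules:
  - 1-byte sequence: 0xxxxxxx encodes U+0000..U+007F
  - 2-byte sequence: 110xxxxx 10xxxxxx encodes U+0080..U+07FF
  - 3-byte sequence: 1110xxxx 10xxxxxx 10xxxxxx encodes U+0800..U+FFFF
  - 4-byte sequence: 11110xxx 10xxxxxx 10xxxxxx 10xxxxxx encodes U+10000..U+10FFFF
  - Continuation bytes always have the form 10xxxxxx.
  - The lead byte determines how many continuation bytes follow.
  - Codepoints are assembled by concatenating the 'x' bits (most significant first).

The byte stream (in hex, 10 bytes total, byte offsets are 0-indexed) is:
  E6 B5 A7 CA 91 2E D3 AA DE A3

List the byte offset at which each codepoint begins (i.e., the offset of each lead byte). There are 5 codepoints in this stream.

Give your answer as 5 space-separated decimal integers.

Byte[0]=E6: 3-byte lead, need 2 cont bytes. acc=0x6
Byte[1]=B5: continuation. acc=(acc<<6)|0x35=0x1B5
Byte[2]=A7: continuation. acc=(acc<<6)|0x27=0x6D67
Completed: cp=U+6D67 (starts at byte 0)
Byte[3]=CA: 2-byte lead, need 1 cont bytes. acc=0xA
Byte[4]=91: continuation. acc=(acc<<6)|0x11=0x291
Completed: cp=U+0291 (starts at byte 3)
Byte[5]=2E: 1-byte ASCII. cp=U+002E
Byte[6]=D3: 2-byte lead, need 1 cont bytes. acc=0x13
Byte[7]=AA: continuation. acc=(acc<<6)|0x2A=0x4EA
Completed: cp=U+04EA (starts at byte 6)
Byte[8]=DE: 2-byte lead, need 1 cont bytes. acc=0x1E
Byte[9]=A3: continuation. acc=(acc<<6)|0x23=0x7A3
Completed: cp=U+07A3 (starts at byte 8)

Answer: 0 3 5 6 8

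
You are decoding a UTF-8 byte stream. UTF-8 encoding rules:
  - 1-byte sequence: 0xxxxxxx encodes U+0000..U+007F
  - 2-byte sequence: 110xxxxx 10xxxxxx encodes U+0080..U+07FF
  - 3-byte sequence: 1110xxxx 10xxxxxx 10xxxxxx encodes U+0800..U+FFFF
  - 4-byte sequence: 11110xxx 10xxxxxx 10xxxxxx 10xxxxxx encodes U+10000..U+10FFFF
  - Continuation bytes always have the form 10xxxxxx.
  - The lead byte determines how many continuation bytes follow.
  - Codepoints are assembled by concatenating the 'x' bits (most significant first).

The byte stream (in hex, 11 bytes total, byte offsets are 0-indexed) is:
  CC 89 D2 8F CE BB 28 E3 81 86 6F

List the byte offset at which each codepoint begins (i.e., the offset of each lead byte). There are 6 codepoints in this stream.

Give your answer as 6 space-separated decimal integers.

Answer: 0 2 4 6 7 10

Derivation:
Byte[0]=CC: 2-byte lead, need 1 cont bytes. acc=0xC
Byte[1]=89: continuation. acc=(acc<<6)|0x09=0x309
Completed: cp=U+0309 (starts at byte 0)
Byte[2]=D2: 2-byte lead, need 1 cont bytes. acc=0x12
Byte[3]=8F: continuation. acc=(acc<<6)|0x0F=0x48F
Completed: cp=U+048F (starts at byte 2)
Byte[4]=CE: 2-byte lead, need 1 cont bytes. acc=0xE
Byte[5]=BB: continuation. acc=(acc<<6)|0x3B=0x3BB
Completed: cp=U+03BB (starts at byte 4)
Byte[6]=28: 1-byte ASCII. cp=U+0028
Byte[7]=E3: 3-byte lead, need 2 cont bytes. acc=0x3
Byte[8]=81: continuation. acc=(acc<<6)|0x01=0xC1
Byte[9]=86: continuation. acc=(acc<<6)|0x06=0x3046
Completed: cp=U+3046 (starts at byte 7)
Byte[10]=6F: 1-byte ASCII. cp=U+006F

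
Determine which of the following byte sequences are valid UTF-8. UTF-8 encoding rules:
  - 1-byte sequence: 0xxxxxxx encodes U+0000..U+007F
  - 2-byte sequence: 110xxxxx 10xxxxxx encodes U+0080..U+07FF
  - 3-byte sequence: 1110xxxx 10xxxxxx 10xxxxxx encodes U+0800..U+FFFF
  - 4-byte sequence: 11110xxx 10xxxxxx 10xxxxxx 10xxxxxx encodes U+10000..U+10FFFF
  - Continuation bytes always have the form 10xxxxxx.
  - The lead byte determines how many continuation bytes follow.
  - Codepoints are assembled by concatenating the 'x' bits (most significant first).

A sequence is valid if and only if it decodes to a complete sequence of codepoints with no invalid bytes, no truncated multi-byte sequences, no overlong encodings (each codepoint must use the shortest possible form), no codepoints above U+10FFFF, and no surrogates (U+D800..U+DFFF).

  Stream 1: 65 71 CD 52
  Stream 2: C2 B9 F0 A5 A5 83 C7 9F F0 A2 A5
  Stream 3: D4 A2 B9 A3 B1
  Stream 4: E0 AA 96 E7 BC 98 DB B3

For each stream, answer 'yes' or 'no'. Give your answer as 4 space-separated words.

Stream 1: error at byte offset 3. INVALID
Stream 2: error at byte offset 11. INVALID
Stream 3: error at byte offset 2. INVALID
Stream 4: decodes cleanly. VALID

Answer: no no no yes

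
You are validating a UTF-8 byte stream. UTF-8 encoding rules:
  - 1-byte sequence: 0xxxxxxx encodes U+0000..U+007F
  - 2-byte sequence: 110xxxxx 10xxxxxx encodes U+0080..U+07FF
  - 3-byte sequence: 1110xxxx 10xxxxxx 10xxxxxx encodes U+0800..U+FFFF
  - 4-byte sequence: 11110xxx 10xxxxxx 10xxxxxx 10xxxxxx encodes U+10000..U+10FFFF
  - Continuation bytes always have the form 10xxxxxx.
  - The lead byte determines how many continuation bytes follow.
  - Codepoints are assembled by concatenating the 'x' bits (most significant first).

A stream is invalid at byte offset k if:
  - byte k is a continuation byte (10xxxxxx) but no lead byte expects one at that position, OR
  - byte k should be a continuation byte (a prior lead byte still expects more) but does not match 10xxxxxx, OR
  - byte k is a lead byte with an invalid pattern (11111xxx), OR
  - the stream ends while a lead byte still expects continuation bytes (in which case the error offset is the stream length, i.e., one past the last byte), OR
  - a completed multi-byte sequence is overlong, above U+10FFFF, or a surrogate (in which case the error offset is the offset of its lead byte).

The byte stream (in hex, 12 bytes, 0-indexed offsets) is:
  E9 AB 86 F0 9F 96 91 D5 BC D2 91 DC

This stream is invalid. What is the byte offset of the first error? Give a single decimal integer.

Byte[0]=E9: 3-byte lead, need 2 cont bytes. acc=0x9
Byte[1]=AB: continuation. acc=(acc<<6)|0x2B=0x26B
Byte[2]=86: continuation. acc=(acc<<6)|0x06=0x9AC6
Completed: cp=U+9AC6 (starts at byte 0)
Byte[3]=F0: 4-byte lead, need 3 cont bytes. acc=0x0
Byte[4]=9F: continuation. acc=(acc<<6)|0x1F=0x1F
Byte[5]=96: continuation. acc=(acc<<6)|0x16=0x7D6
Byte[6]=91: continuation. acc=(acc<<6)|0x11=0x1F591
Completed: cp=U+1F591 (starts at byte 3)
Byte[7]=D5: 2-byte lead, need 1 cont bytes. acc=0x15
Byte[8]=BC: continuation. acc=(acc<<6)|0x3C=0x57C
Completed: cp=U+057C (starts at byte 7)
Byte[9]=D2: 2-byte lead, need 1 cont bytes. acc=0x12
Byte[10]=91: continuation. acc=(acc<<6)|0x11=0x491
Completed: cp=U+0491 (starts at byte 9)
Byte[11]=DC: 2-byte lead, need 1 cont bytes. acc=0x1C
Byte[12]: stream ended, expected continuation. INVALID

Answer: 12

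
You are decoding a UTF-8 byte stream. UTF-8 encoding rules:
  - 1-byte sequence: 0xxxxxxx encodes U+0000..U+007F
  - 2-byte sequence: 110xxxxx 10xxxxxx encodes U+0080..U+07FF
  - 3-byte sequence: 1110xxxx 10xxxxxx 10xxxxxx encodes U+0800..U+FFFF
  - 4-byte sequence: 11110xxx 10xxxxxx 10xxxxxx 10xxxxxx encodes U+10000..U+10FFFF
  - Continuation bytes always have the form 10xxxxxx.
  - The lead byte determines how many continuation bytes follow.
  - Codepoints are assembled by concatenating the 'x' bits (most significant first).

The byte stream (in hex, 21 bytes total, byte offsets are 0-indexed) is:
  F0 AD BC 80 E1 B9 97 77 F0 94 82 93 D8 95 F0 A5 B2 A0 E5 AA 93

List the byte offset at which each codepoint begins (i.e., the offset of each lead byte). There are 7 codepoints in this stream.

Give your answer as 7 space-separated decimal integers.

Answer: 0 4 7 8 12 14 18

Derivation:
Byte[0]=F0: 4-byte lead, need 3 cont bytes. acc=0x0
Byte[1]=AD: continuation. acc=(acc<<6)|0x2D=0x2D
Byte[2]=BC: continuation. acc=(acc<<6)|0x3C=0xB7C
Byte[3]=80: continuation. acc=(acc<<6)|0x00=0x2DF00
Completed: cp=U+2DF00 (starts at byte 0)
Byte[4]=E1: 3-byte lead, need 2 cont bytes. acc=0x1
Byte[5]=B9: continuation. acc=(acc<<6)|0x39=0x79
Byte[6]=97: continuation. acc=(acc<<6)|0x17=0x1E57
Completed: cp=U+1E57 (starts at byte 4)
Byte[7]=77: 1-byte ASCII. cp=U+0077
Byte[8]=F0: 4-byte lead, need 3 cont bytes. acc=0x0
Byte[9]=94: continuation. acc=(acc<<6)|0x14=0x14
Byte[10]=82: continuation. acc=(acc<<6)|0x02=0x502
Byte[11]=93: continuation. acc=(acc<<6)|0x13=0x14093
Completed: cp=U+14093 (starts at byte 8)
Byte[12]=D8: 2-byte lead, need 1 cont bytes. acc=0x18
Byte[13]=95: continuation. acc=(acc<<6)|0x15=0x615
Completed: cp=U+0615 (starts at byte 12)
Byte[14]=F0: 4-byte lead, need 3 cont bytes. acc=0x0
Byte[15]=A5: continuation. acc=(acc<<6)|0x25=0x25
Byte[16]=B2: continuation. acc=(acc<<6)|0x32=0x972
Byte[17]=A0: continuation. acc=(acc<<6)|0x20=0x25CA0
Completed: cp=U+25CA0 (starts at byte 14)
Byte[18]=E5: 3-byte lead, need 2 cont bytes. acc=0x5
Byte[19]=AA: continuation. acc=(acc<<6)|0x2A=0x16A
Byte[20]=93: continuation. acc=(acc<<6)|0x13=0x5A93
Completed: cp=U+5A93 (starts at byte 18)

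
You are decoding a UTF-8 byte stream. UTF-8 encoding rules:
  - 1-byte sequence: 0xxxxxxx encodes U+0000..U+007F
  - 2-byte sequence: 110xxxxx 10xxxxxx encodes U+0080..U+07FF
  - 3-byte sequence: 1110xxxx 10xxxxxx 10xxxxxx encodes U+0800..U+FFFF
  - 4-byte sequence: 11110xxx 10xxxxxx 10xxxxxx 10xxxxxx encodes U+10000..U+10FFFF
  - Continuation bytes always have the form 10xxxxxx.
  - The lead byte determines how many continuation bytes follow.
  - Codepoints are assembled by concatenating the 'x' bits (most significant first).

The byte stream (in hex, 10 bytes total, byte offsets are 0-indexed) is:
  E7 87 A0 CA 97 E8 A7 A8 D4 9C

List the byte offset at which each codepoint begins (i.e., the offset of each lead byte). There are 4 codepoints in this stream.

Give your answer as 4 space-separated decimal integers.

Byte[0]=E7: 3-byte lead, need 2 cont bytes. acc=0x7
Byte[1]=87: continuation. acc=(acc<<6)|0x07=0x1C7
Byte[2]=A0: continuation. acc=(acc<<6)|0x20=0x71E0
Completed: cp=U+71E0 (starts at byte 0)
Byte[3]=CA: 2-byte lead, need 1 cont bytes. acc=0xA
Byte[4]=97: continuation. acc=(acc<<6)|0x17=0x297
Completed: cp=U+0297 (starts at byte 3)
Byte[5]=E8: 3-byte lead, need 2 cont bytes. acc=0x8
Byte[6]=A7: continuation. acc=(acc<<6)|0x27=0x227
Byte[7]=A8: continuation. acc=(acc<<6)|0x28=0x89E8
Completed: cp=U+89E8 (starts at byte 5)
Byte[8]=D4: 2-byte lead, need 1 cont bytes. acc=0x14
Byte[9]=9C: continuation. acc=(acc<<6)|0x1C=0x51C
Completed: cp=U+051C (starts at byte 8)

Answer: 0 3 5 8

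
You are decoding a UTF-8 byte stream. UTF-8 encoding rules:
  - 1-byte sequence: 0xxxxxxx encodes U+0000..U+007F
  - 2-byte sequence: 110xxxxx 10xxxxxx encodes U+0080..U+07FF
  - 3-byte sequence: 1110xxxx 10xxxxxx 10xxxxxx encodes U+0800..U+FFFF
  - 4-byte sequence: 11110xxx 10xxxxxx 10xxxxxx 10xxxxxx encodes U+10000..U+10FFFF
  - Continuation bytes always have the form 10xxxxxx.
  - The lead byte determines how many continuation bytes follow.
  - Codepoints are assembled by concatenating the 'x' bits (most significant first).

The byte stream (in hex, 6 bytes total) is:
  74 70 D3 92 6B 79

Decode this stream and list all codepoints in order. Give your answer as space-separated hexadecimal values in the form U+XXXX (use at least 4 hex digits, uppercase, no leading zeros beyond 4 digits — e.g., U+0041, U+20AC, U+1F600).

Byte[0]=74: 1-byte ASCII. cp=U+0074
Byte[1]=70: 1-byte ASCII. cp=U+0070
Byte[2]=D3: 2-byte lead, need 1 cont bytes. acc=0x13
Byte[3]=92: continuation. acc=(acc<<6)|0x12=0x4D2
Completed: cp=U+04D2 (starts at byte 2)
Byte[4]=6B: 1-byte ASCII. cp=U+006B
Byte[5]=79: 1-byte ASCII. cp=U+0079

Answer: U+0074 U+0070 U+04D2 U+006B U+0079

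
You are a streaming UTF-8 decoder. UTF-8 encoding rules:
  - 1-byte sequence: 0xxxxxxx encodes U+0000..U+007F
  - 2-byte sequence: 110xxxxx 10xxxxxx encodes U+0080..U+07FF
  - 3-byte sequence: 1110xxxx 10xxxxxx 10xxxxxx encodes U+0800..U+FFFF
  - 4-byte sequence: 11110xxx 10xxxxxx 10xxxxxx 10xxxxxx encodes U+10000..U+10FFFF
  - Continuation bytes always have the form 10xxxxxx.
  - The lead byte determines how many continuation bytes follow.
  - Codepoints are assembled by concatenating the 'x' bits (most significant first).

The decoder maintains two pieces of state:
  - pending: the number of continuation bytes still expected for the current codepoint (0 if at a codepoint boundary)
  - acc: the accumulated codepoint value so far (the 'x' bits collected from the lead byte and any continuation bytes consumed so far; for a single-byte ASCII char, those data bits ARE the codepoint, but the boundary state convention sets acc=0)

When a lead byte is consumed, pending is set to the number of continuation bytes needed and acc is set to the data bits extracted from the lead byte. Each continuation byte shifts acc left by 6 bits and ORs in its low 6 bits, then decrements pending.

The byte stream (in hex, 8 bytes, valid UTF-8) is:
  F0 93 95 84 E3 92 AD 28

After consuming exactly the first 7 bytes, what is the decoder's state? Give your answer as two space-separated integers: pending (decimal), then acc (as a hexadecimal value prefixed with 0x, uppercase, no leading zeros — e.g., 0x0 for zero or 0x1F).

Byte[0]=F0: 4-byte lead. pending=3, acc=0x0
Byte[1]=93: continuation. acc=(acc<<6)|0x13=0x13, pending=2
Byte[2]=95: continuation. acc=(acc<<6)|0x15=0x4D5, pending=1
Byte[3]=84: continuation. acc=(acc<<6)|0x04=0x13544, pending=0
Byte[4]=E3: 3-byte lead. pending=2, acc=0x3
Byte[5]=92: continuation. acc=(acc<<6)|0x12=0xD2, pending=1
Byte[6]=AD: continuation. acc=(acc<<6)|0x2D=0x34AD, pending=0

Answer: 0 0x34AD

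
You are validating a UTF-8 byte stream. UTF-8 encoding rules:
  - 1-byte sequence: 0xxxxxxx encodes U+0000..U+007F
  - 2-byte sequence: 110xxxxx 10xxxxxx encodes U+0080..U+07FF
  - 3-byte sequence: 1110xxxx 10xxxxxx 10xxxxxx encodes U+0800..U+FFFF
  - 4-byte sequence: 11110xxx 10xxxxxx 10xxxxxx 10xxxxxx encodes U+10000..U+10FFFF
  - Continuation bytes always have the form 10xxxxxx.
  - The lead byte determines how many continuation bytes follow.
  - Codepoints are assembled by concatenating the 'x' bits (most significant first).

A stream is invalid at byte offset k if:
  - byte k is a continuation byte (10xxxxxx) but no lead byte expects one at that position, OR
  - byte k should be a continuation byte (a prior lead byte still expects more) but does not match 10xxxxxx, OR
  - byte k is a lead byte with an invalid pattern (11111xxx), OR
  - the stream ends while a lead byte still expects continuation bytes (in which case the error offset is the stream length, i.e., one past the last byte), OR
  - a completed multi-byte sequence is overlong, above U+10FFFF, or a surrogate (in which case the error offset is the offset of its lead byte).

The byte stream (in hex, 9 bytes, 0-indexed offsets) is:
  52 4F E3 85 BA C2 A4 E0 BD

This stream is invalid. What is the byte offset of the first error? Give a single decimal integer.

Byte[0]=52: 1-byte ASCII. cp=U+0052
Byte[1]=4F: 1-byte ASCII. cp=U+004F
Byte[2]=E3: 3-byte lead, need 2 cont bytes. acc=0x3
Byte[3]=85: continuation. acc=(acc<<6)|0x05=0xC5
Byte[4]=BA: continuation. acc=(acc<<6)|0x3A=0x317A
Completed: cp=U+317A (starts at byte 2)
Byte[5]=C2: 2-byte lead, need 1 cont bytes. acc=0x2
Byte[6]=A4: continuation. acc=(acc<<6)|0x24=0xA4
Completed: cp=U+00A4 (starts at byte 5)
Byte[7]=E0: 3-byte lead, need 2 cont bytes. acc=0x0
Byte[8]=BD: continuation. acc=(acc<<6)|0x3D=0x3D
Byte[9]: stream ended, expected continuation. INVALID

Answer: 9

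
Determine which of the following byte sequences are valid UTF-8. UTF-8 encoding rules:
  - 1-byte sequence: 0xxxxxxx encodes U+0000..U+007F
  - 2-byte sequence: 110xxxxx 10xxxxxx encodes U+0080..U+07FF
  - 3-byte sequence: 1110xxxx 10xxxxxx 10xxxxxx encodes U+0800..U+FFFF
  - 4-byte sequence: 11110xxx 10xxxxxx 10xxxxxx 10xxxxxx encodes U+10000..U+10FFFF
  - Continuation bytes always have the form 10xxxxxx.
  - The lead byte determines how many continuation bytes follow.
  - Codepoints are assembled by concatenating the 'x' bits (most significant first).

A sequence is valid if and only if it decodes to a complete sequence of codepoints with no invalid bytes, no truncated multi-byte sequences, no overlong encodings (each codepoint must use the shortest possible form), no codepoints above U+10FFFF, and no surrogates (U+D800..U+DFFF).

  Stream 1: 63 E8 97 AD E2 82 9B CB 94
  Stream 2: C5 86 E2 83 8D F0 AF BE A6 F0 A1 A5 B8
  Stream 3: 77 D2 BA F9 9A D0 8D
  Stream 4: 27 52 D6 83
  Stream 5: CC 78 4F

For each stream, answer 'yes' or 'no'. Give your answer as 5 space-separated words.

Stream 1: decodes cleanly. VALID
Stream 2: decodes cleanly. VALID
Stream 3: error at byte offset 3. INVALID
Stream 4: decodes cleanly. VALID
Stream 5: error at byte offset 1. INVALID

Answer: yes yes no yes no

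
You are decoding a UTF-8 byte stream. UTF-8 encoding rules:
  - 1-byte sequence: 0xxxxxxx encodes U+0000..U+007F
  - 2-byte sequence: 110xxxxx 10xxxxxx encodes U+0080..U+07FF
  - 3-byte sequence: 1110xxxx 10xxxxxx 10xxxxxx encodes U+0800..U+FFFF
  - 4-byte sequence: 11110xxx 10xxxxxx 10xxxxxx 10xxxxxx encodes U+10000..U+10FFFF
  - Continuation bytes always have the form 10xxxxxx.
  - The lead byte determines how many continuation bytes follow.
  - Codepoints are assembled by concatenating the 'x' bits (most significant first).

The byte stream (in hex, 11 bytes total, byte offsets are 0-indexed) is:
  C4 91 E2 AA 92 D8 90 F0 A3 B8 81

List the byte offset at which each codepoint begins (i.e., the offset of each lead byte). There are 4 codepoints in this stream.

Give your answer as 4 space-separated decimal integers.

Answer: 0 2 5 7

Derivation:
Byte[0]=C4: 2-byte lead, need 1 cont bytes. acc=0x4
Byte[1]=91: continuation. acc=(acc<<6)|0x11=0x111
Completed: cp=U+0111 (starts at byte 0)
Byte[2]=E2: 3-byte lead, need 2 cont bytes. acc=0x2
Byte[3]=AA: continuation. acc=(acc<<6)|0x2A=0xAA
Byte[4]=92: continuation. acc=(acc<<6)|0x12=0x2A92
Completed: cp=U+2A92 (starts at byte 2)
Byte[5]=D8: 2-byte lead, need 1 cont bytes. acc=0x18
Byte[6]=90: continuation. acc=(acc<<6)|0x10=0x610
Completed: cp=U+0610 (starts at byte 5)
Byte[7]=F0: 4-byte lead, need 3 cont bytes. acc=0x0
Byte[8]=A3: continuation. acc=(acc<<6)|0x23=0x23
Byte[9]=B8: continuation. acc=(acc<<6)|0x38=0x8F8
Byte[10]=81: continuation. acc=(acc<<6)|0x01=0x23E01
Completed: cp=U+23E01 (starts at byte 7)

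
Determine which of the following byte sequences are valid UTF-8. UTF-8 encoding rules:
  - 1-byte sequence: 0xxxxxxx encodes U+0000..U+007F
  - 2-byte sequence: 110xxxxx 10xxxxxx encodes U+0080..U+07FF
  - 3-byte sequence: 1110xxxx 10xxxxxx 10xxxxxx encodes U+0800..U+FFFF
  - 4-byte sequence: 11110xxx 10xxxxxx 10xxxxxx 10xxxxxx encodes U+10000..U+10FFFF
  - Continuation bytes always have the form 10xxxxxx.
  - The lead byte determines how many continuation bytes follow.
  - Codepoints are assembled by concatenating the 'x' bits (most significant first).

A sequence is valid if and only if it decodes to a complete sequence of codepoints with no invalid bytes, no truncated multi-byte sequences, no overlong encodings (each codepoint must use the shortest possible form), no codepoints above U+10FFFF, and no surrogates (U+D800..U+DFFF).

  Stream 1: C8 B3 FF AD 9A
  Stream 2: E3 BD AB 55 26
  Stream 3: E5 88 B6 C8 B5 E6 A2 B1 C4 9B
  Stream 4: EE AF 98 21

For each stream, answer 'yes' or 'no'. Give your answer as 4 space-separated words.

Stream 1: error at byte offset 2. INVALID
Stream 2: decodes cleanly. VALID
Stream 3: decodes cleanly. VALID
Stream 4: decodes cleanly. VALID

Answer: no yes yes yes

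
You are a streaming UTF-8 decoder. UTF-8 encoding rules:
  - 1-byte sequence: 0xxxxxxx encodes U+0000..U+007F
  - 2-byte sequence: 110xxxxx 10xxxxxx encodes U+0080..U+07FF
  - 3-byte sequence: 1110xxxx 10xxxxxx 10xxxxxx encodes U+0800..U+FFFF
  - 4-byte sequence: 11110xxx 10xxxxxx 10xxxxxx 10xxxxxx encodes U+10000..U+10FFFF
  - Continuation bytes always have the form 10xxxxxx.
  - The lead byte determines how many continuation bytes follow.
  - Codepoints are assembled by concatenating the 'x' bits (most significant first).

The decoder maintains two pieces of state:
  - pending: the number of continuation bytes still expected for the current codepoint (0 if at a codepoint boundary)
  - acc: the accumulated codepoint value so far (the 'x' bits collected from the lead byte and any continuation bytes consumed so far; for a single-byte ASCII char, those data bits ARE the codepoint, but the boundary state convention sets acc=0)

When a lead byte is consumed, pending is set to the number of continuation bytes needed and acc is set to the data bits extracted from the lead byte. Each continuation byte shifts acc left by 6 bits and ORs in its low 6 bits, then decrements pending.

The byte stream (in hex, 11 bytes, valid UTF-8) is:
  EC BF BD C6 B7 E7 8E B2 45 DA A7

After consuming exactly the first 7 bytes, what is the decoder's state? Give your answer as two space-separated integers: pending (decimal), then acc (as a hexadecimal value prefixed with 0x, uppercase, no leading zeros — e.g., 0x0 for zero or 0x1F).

Answer: 1 0x1CE

Derivation:
Byte[0]=EC: 3-byte lead. pending=2, acc=0xC
Byte[1]=BF: continuation. acc=(acc<<6)|0x3F=0x33F, pending=1
Byte[2]=BD: continuation. acc=(acc<<6)|0x3D=0xCFFD, pending=0
Byte[3]=C6: 2-byte lead. pending=1, acc=0x6
Byte[4]=B7: continuation. acc=(acc<<6)|0x37=0x1B7, pending=0
Byte[5]=E7: 3-byte lead. pending=2, acc=0x7
Byte[6]=8E: continuation. acc=(acc<<6)|0x0E=0x1CE, pending=1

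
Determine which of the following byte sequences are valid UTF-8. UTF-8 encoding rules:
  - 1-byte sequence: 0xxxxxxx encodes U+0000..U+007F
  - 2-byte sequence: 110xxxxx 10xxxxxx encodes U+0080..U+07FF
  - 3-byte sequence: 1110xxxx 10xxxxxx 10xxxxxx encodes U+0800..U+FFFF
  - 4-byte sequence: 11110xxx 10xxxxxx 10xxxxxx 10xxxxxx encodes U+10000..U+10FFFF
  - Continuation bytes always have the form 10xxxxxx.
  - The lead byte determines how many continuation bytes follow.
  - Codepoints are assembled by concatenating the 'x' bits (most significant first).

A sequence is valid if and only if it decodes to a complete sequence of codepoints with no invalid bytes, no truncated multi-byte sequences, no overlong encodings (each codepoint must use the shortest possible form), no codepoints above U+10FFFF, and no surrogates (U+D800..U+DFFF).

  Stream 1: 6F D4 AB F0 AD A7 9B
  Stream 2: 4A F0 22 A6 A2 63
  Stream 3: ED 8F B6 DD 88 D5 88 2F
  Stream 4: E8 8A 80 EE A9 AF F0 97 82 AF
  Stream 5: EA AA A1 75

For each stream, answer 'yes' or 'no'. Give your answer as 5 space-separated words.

Stream 1: decodes cleanly. VALID
Stream 2: error at byte offset 2. INVALID
Stream 3: decodes cleanly. VALID
Stream 4: decodes cleanly. VALID
Stream 5: decodes cleanly. VALID

Answer: yes no yes yes yes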